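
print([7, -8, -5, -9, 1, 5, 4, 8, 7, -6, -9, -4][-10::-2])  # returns [-5, 7]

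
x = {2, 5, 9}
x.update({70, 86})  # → {2, 5, 9, 70, 86}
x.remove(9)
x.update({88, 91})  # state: {2, 5, 70, 86, 88, 91}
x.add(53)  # {2, 5, 53, 70, 86, 88, 91}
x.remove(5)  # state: {2, 53, 70, 86, 88, 91}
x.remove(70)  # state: {2, 53, 86, 88, 91}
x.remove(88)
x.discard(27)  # {2, 53, 86, 91}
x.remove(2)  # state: {53, 86, 91}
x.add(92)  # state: {53, 86, 91, 92}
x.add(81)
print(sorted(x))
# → [53, 81, 86, 91, 92]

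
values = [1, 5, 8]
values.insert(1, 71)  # [1, 71, 5, 8]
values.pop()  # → 8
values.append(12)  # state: [1, 71, 5, 12]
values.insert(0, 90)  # [90, 1, 71, 5, 12]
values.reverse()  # [12, 5, 71, 1, 90]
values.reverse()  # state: [90, 1, 71, 5, 12]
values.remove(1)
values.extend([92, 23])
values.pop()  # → 23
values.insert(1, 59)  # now [90, 59, 71, 5, 12, 92]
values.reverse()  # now [92, 12, 5, 71, 59, 90]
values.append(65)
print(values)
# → [92, 12, 5, 71, 59, 90, 65]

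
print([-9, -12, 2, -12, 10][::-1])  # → [10, -12, 2, -12, -9]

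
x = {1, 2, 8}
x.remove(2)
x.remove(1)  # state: {8}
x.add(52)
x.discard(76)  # {8, 52}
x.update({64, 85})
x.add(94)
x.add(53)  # {8, 52, 53, 64, 85, 94}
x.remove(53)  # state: {8, 52, 64, 85, 94}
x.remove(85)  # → {8, 52, 64, 94}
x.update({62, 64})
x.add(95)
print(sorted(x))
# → [8, 52, 62, 64, 94, 95]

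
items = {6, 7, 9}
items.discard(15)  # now {6, 7, 9}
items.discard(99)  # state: {6, 7, 9}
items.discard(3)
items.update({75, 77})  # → {6, 7, 9, 75, 77}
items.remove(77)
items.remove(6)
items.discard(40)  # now {7, 9, 75}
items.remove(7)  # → {9, 75}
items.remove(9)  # {75}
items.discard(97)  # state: {75}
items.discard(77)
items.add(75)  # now {75}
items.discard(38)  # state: {75}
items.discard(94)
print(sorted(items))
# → [75]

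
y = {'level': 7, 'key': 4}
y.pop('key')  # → 4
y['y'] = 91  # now {'level': 7, 'y': 91}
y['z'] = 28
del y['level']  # {'y': 91, 'z': 28}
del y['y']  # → {'z': 28}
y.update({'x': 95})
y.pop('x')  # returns 95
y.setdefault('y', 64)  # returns 64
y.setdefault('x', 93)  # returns 93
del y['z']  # {'y': 64, 'x': 93}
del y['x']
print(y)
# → {'y': 64}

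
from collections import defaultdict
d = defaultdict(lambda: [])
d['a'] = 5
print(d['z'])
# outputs []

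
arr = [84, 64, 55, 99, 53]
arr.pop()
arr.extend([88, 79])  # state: [84, 64, 55, 99, 88, 79]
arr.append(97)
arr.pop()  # 97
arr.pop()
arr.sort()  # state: [55, 64, 84, 88, 99]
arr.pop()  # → 99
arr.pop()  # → 88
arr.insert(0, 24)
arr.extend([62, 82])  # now [24, 55, 64, 84, 62, 82]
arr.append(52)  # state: [24, 55, 64, 84, 62, 82, 52]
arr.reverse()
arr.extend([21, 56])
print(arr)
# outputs [52, 82, 62, 84, 64, 55, 24, 21, 56]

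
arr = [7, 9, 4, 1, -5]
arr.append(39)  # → [7, 9, 4, 1, -5, 39]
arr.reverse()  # [39, -5, 1, 4, 9, 7]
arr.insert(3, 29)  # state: [39, -5, 1, 29, 4, 9, 7]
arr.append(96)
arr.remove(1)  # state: [39, -5, 29, 4, 9, 7, 96]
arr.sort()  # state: [-5, 4, 7, 9, 29, 39, 96]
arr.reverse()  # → [96, 39, 29, 9, 7, 4, -5]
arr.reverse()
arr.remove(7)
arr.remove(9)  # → [-5, 4, 29, 39, 96]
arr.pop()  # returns 96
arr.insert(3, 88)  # [-5, 4, 29, 88, 39]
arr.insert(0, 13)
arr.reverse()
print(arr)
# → [39, 88, 29, 4, -5, 13]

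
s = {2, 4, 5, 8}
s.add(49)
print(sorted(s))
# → [2, 4, 5, 8, 49]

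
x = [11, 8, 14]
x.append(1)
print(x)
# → [11, 8, 14, 1]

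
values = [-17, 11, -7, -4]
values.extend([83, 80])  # [-17, 11, -7, -4, 83, 80]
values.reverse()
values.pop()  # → -17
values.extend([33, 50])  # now [80, 83, -4, -7, 11, 33, 50]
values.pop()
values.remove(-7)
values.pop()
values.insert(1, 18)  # [80, 18, 83, -4, 11]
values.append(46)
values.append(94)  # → [80, 18, 83, -4, 11, 46, 94]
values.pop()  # 94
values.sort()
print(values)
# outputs [-4, 11, 18, 46, 80, 83]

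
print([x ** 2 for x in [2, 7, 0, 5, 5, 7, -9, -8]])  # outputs [4, 49, 0, 25, 25, 49, 81, 64]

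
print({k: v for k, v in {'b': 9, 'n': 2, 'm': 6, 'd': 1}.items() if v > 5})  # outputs {'b': 9, 'm': 6}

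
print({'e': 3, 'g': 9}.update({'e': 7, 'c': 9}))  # None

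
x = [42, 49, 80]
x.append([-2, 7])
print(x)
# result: [42, 49, 80, [-2, 7]]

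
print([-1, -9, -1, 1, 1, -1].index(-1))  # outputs 0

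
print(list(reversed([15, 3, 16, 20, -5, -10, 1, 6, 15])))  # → [15, 6, 1, -10, -5, 20, 16, 3, 15]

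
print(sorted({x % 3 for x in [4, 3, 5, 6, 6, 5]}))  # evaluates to [0, 1, 2]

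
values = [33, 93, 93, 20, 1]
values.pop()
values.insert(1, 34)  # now [33, 34, 93, 93, 20]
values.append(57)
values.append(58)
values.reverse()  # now [58, 57, 20, 93, 93, 34, 33]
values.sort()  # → [20, 33, 34, 57, 58, 93, 93]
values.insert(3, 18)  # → [20, 33, 34, 18, 57, 58, 93, 93]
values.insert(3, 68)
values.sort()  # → [18, 20, 33, 34, 57, 58, 68, 93, 93]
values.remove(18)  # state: [20, 33, 34, 57, 58, 68, 93, 93]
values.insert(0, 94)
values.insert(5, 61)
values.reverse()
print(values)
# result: [93, 93, 68, 58, 61, 57, 34, 33, 20, 94]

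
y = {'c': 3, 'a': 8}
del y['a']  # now {'c': 3}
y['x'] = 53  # {'c': 3, 'x': 53}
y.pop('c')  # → 3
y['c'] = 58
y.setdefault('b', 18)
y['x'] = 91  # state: {'x': 91, 'c': 58, 'b': 18}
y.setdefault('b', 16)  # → 18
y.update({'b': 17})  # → {'x': 91, 'c': 58, 'b': 17}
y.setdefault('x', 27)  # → 91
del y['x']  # {'c': 58, 'b': 17}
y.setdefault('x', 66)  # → 66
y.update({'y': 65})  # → {'c': 58, 'b': 17, 'x': 66, 'y': 65}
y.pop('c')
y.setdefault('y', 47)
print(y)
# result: {'b': 17, 'x': 66, 'y': 65}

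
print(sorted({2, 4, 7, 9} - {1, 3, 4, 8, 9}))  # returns [2, 7]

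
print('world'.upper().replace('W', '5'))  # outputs 5ORLD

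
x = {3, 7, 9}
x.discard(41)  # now {3, 7, 9}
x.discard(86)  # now {3, 7, 9}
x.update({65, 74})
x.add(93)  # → {3, 7, 9, 65, 74, 93}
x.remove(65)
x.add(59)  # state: {3, 7, 9, 59, 74, 93}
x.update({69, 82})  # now {3, 7, 9, 59, 69, 74, 82, 93}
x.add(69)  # {3, 7, 9, 59, 69, 74, 82, 93}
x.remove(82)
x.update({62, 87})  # {3, 7, 9, 59, 62, 69, 74, 87, 93}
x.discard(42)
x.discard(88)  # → {3, 7, 9, 59, 62, 69, 74, 87, 93}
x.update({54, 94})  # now {3, 7, 9, 54, 59, 62, 69, 74, 87, 93, 94}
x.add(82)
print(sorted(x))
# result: [3, 7, 9, 54, 59, 62, 69, 74, 82, 87, 93, 94]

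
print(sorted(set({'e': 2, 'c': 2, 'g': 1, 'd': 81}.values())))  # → [1, 2, 81]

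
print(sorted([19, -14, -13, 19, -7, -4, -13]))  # [-14, -13, -13, -7, -4, 19, 19]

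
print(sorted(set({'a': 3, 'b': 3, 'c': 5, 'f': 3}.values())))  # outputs [3, 5]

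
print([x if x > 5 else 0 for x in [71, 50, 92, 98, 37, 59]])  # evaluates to [71, 50, 92, 98, 37, 59]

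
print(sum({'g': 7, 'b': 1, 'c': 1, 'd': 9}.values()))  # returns 18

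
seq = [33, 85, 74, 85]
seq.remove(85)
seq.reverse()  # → [85, 74, 33]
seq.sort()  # [33, 74, 85]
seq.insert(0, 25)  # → [25, 33, 74, 85]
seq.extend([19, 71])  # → [25, 33, 74, 85, 19, 71]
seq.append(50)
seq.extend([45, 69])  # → [25, 33, 74, 85, 19, 71, 50, 45, 69]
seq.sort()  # [19, 25, 33, 45, 50, 69, 71, 74, 85]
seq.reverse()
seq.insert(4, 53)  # [85, 74, 71, 69, 53, 50, 45, 33, 25, 19]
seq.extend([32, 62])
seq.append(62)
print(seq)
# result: [85, 74, 71, 69, 53, 50, 45, 33, 25, 19, 32, 62, 62]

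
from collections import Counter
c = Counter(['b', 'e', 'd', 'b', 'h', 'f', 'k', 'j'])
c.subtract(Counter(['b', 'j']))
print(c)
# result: Counter({'b': 1, 'e': 1, 'd': 1, 'h': 1, 'f': 1, 'k': 1, 'j': 0})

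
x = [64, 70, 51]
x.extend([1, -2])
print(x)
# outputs [64, 70, 51, 1, -2]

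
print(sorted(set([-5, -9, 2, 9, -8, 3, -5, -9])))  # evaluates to [-9, -8, -5, 2, 3, 9]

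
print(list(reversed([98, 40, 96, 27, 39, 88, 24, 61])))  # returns [61, 24, 88, 39, 27, 96, 40, 98]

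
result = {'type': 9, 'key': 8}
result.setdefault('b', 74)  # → 74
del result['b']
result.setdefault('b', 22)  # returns 22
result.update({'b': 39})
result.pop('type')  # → 9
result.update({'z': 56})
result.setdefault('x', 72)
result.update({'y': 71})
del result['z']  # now {'key': 8, 'b': 39, 'x': 72, 'y': 71}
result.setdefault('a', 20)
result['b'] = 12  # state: {'key': 8, 'b': 12, 'x': 72, 'y': 71, 'a': 20}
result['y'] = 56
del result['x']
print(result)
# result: {'key': 8, 'b': 12, 'y': 56, 'a': 20}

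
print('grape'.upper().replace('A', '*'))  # GR*PE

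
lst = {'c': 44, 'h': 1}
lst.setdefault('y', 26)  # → 26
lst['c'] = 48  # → {'c': 48, 'h': 1, 'y': 26}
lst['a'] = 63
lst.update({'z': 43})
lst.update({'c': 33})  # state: {'c': 33, 'h': 1, 'y': 26, 'a': 63, 'z': 43}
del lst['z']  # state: {'c': 33, 'h': 1, 'y': 26, 'a': 63}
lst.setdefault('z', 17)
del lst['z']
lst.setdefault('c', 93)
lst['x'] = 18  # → {'c': 33, 'h': 1, 'y': 26, 'a': 63, 'x': 18}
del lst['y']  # {'c': 33, 'h': 1, 'a': 63, 'x': 18}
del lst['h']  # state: {'c': 33, 'a': 63, 'x': 18}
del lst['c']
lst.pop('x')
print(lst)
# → {'a': 63}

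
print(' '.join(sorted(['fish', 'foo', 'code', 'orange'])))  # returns code fish foo orange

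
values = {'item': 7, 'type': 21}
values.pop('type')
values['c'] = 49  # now {'item': 7, 'c': 49}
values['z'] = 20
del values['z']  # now {'item': 7, 'c': 49}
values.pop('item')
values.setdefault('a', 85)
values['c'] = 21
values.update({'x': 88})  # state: {'c': 21, 'a': 85, 'x': 88}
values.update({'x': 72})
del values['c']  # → {'a': 85, 'x': 72}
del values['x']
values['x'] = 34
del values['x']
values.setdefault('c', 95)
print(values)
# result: {'a': 85, 'c': 95}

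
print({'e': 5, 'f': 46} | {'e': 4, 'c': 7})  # {'e': 4, 'f': 46, 'c': 7}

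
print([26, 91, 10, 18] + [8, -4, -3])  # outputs [26, 91, 10, 18, 8, -4, -3]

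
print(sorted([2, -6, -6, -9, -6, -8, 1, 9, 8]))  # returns [-9, -8, -6, -6, -6, 1, 2, 8, 9]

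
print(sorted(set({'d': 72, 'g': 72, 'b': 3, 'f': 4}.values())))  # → [3, 4, 72]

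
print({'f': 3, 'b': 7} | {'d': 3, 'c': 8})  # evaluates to {'f': 3, 'b': 7, 'd': 3, 'c': 8}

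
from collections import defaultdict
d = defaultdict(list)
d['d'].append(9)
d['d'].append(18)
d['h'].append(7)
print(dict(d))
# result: {'d': [9, 18], 'h': [7]}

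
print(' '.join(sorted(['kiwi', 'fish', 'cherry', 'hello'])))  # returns cherry fish hello kiwi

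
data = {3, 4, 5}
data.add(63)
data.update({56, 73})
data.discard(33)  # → {3, 4, 5, 56, 63, 73}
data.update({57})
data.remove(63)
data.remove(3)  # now {4, 5, 56, 57, 73}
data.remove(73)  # {4, 5, 56, 57}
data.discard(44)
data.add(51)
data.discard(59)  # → {4, 5, 51, 56, 57}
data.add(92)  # {4, 5, 51, 56, 57, 92}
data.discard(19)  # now {4, 5, 51, 56, 57, 92}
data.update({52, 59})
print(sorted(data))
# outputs [4, 5, 51, 52, 56, 57, 59, 92]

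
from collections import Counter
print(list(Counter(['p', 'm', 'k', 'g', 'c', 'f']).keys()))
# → ['p', 'm', 'k', 'g', 'c', 'f']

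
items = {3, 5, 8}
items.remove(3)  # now {5, 8}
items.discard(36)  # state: {5, 8}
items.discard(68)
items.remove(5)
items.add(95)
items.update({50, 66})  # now {8, 50, 66, 95}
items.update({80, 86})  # {8, 50, 66, 80, 86, 95}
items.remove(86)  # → {8, 50, 66, 80, 95}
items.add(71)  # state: {8, 50, 66, 71, 80, 95}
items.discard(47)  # {8, 50, 66, 71, 80, 95}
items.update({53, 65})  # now {8, 50, 53, 65, 66, 71, 80, 95}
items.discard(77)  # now {8, 50, 53, 65, 66, 71, 80, 95}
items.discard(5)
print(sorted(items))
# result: [8, 50, 53, 65, 66, 71, 80, 95]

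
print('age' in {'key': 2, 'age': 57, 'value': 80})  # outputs True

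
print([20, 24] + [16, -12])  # [20, 24, 16, -12]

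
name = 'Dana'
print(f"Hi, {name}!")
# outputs Hi, Dana!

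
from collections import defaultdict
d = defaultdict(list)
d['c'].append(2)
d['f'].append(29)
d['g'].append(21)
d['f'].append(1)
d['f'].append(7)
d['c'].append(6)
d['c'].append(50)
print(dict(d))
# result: {'c': [2, 6, 50], 'f': [29, 1, 7], 'g': [21]}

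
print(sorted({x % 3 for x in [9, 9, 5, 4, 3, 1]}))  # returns [0, 1, 2]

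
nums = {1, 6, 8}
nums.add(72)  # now {1, 6, 8, 72}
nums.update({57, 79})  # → {1, 6, 8, 57, 72, 79}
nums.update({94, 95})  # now {1, 6, 8, 57, 72, 79, 94, 95}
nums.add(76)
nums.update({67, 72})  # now {1, 6, 8, 57, 67, 72, 76, 79, 94, 95}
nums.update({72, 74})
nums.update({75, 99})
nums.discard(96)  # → {1, 6, 8, 57, 67, 72, 74, 75, 76, 79, 94, 95, 99}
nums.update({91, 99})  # {1, 6, 8, 57, 67, 72, 74, 75, 76, 79, 91, 94, 95, 99}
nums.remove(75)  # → {1, 6, 8, 57, 67, 72, 74, 76, 79, 91, 94, 95, 99}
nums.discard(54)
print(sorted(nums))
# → [1, 6, 8, 57, 67, 72, 74, 76, 79, 91, 94, 95, 99]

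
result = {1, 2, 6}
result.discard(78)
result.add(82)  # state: {1, 2, 6, 82}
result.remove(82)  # {1, 2, 6}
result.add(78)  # {1, 2, 6, 78}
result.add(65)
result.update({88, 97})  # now {1, 2, 6, 65, 78, 88, 97}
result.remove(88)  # {1, 2, 6, 65, 78, 97}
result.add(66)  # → {1, 2, 6, 65, 66, 78, 97}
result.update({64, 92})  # {1, 2, 6, 64, 65, 66, 78, 92, 97}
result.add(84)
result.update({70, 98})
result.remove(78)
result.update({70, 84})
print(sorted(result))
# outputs [1, 2, 6, 64, 65, 66, 70, 84, 92, 97, 98]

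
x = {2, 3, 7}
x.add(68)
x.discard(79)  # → {2, 3, 7, 68}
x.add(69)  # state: {2, 3, 7, 68, 69}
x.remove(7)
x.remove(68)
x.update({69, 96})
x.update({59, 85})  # {2, 3, 59, 69, 85, 96}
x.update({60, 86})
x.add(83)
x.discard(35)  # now {2, 3, 59, 60, 69, 83, 85, 86, 96}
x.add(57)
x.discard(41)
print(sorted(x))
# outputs [2, 3, 57, 59, 60, 69, 83, 85, 86, 96]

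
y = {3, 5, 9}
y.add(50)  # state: {3, 5, 9, 50}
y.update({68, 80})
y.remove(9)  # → {3, 5, 50, 68, 80}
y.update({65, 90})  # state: {3, 5, 50, 65, 68, 80, 90}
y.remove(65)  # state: {3, 5, 50, 68, 80, 90}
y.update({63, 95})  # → {3, 5, 50, 63, 68, 80, 90, 95}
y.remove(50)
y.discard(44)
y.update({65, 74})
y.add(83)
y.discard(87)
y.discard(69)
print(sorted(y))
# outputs [3, 5, 63, 65, 68, 74, 80, 83, 90, 95]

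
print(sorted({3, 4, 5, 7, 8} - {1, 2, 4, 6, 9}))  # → [3, 5, 7, 8]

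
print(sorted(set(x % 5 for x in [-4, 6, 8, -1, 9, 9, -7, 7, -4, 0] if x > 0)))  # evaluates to [1, 2, 3, 4]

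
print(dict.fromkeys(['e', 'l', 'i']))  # {'e': None, 'l': None, 'i': None}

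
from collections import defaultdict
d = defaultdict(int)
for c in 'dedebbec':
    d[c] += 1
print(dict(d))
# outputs {'d': 2, 'e': 3, 'b': 2, 'c': 1}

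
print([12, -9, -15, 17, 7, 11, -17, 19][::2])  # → [12, -15, 7, -17]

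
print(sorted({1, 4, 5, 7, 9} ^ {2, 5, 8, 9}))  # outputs [1, 2, 4, 7, 8]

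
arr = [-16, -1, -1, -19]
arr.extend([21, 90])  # [-16, -1, -1, -19, 21, 90]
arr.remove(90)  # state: [-16, -1, -1, -19, 21]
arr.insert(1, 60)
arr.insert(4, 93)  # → [-16, 60, -1, -1, 93, -19, 21]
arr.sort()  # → [-19, -16, -1, -1, 21, 60, 93]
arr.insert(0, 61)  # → [61, -19, -16, -1, -1, 21, 60, 93]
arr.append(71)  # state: [61, -19, -16, -1, -1, 21, 60, 93, 71]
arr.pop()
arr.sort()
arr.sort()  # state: [-19, -16, -1, -1, 21, 60, 61, 93]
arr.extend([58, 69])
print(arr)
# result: [-19, -16, -1, -1, 21, 60, 61, 93, 58, 69]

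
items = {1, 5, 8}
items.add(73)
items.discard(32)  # {1, 5, 8, 73}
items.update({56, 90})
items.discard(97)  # {1, 5, 8, 56, 73, 90}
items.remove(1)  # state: {5, 8, 56, 73, 90}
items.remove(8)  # {5, 56, 73, 90}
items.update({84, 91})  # {5, 56, 73, 84, 90, 91}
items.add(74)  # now {5, 56, 73, 74, 84, 90, 91}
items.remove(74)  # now {5, 56, 73, 84, 90, 91}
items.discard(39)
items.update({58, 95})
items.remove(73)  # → {5, 56, 58, 84, 90, 91, 95}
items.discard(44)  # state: {5, 56, 58, 84, 90, 91, 95}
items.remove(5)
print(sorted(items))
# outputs [56, 58, 84, 90, 91, 95]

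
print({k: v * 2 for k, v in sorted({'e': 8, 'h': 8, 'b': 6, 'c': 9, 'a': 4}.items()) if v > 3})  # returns {'a': 8, 'b': 12, 'c': 18, 'e': 16, 'h': 16}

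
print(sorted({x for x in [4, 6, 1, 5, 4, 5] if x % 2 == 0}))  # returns [4, 6]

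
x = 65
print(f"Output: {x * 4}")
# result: Output: 260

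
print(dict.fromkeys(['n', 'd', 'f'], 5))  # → {'n': 5, 'd': 5, 'f': 5}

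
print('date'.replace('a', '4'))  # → d4te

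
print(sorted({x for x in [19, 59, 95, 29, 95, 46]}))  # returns [19, 29, 46, 59, 95]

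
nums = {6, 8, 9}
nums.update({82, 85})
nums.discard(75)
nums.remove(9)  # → {6, 8, 82, 85}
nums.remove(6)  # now {8, 82, 85}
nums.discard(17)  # {8, 82, 85}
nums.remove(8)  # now {82, 85}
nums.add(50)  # {50, 82, 85}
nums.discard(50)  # {82, 85}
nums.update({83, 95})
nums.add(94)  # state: {82, 83, 85, 94, 95}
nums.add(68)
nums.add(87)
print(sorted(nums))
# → [68, 82, 83, 85, 87, 94, 95]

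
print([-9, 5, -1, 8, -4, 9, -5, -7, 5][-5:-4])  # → [-4]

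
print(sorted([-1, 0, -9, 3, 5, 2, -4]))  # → [-9, -4, -1, 0, 2, 3, 5]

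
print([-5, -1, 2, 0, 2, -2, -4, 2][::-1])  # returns [2, -4, -2, 2, 0, 2, -1, -5]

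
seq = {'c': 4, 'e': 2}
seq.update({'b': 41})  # {'c': 4, 'e': 2, 'b': 41}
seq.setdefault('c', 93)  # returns 4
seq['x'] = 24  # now {'c': 4, 'e': 2, 'b': 41, 'x': 24}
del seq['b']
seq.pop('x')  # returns 24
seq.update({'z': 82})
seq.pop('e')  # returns 2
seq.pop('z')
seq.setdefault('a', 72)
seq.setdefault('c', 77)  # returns 4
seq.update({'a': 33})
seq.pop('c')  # 4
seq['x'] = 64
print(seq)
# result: {'a': 33, 'x': 64}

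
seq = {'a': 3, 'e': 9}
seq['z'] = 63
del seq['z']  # {'a': 3, 'e': 9}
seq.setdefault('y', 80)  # 80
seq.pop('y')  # 80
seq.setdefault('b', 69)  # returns 69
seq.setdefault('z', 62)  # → 62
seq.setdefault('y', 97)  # 97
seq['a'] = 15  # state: {'a': 15, 'e': 9, 'b': 69, 'z': 62, 'y': 97}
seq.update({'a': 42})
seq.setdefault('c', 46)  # 46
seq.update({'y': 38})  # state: {'a': 42, 'e': 9, 'b': 69, 'z': 62, 'y': 38, 'c': 46}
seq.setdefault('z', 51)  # 62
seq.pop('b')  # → 69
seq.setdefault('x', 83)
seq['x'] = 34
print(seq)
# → {'a': 42, 'e': 9, 'z': 62, 'y': 38, 'c': 46, 'x': 34}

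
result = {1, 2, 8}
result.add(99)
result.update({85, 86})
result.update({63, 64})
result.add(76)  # {1, 2, 8, 63, 64, 76, 85, 86, 99}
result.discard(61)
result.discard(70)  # {1, 2, 8, 63, 64, 76, 85, 86, 99}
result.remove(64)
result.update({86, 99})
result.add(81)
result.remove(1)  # {2, 8, 63, 76, 81, 85, 86, 99}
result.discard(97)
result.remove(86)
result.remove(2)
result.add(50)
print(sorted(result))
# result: [8, 50, 63, 76, 81, 85, 99]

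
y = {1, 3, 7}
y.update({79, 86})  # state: {1, 3, 7, 79, 86}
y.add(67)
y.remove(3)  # {1, 7, 67, 79, 86}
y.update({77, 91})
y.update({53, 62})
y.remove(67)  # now {1, 7, 53, 62, 77, 79, 86, 91}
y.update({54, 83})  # {1, 7, 53, 54, 62, 77, 79, 83, 86, 91}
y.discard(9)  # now {1, 7, 53, 54, 62, 77, 79, 83, 86, 91}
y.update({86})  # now {1, 7, 53, 54, 62, 77, 79, 83, 86, 91}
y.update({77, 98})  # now {1, 7, 53, 54, 62, 77, 79, 83, 86, 91, 98}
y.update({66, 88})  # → {1, 7, 53, 54, 62, 66, 77, 79, 83, 86, 88, 91, 98}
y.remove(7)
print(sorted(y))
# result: [1, 53, 54, 62, 66, 77, 79, 83, 86, 88, 91, 98]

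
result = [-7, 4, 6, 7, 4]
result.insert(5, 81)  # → [-7, 4, 6, 7, 4, 81]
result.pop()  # 81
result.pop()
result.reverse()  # [7, 6, 4, -7]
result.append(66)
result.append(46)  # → [7, 6, 4, -7, 66, 46]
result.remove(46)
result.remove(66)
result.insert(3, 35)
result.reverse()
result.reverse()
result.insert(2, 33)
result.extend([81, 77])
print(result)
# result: [7, 6, 33, 4, 35, -7, 81, 77]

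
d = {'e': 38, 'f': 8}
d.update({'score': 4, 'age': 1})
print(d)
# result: {'e': 38, 'f': 8, 'score': 4, 'age': 1}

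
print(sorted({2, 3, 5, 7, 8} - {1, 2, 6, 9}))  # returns [3, 5, 7, 8]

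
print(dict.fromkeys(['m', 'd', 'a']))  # {'m': None, 'd': None, 'a': None}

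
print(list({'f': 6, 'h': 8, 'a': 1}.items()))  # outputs [('f', 6), ('h', 8), ('a', 1)]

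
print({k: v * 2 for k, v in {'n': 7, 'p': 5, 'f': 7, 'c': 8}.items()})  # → {'n': 14, 'p': 10, 'f': 14, 'c': 16}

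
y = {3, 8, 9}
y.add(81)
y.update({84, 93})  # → {3, 8, 9, 81, 84, 93}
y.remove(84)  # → {3, 8, 9, 81, 93}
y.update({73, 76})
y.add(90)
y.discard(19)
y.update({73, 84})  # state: {3, 8, 9, 73, 76, 81, 84, 90, 93}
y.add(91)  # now {3, 8, 9, 73, 76, 81, 84, 90, 91, 93}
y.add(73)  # {3, 8, 9, 73, 76, 81, 84, 90, 91, 93}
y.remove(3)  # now {8, 9, 73, 76, 81, 84, 90, 91, 93}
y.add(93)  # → {8, 9, 73, 76, 81, 84, 90, 91, 93}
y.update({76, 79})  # {8, 9, 73, 76, 79, 81, 84, 90, 91, 93}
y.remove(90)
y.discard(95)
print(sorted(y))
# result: [8, 9, 73, 76, 79, 81, 84, 91, 93]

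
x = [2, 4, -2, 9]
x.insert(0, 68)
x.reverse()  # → [9, -2, 4, 2, 68]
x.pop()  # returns 68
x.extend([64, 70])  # [9, -2, 4, 2, 64, 70]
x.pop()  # 70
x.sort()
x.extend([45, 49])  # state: [-2, 2, 4, 9, 64, 45, 49]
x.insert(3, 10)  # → [-2, 2, 4, 10, 9, 64, 45, 49]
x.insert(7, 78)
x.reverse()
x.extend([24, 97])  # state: [49, 78, 45, 64, 9, 10, 4, 2, -2, 24, 97]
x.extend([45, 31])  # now [49, 78, 45, 64, 9, 10, 4, 2, -2, 24, 97, 45, 31]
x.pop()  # 31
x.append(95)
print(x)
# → [49, 78, 45, 64, 9, 10, 4, 2, -2, 24, 97, 45, 95]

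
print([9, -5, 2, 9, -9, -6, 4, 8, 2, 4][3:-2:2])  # [9, -6, 8]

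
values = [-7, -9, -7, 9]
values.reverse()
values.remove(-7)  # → [9, -9, -7]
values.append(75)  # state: [9, -9, -7, 75]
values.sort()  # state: [-9, -7, 9, 75]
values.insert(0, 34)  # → [34, -9, -7, 9, 75]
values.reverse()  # [75, 9, -7, -9, 34]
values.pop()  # 34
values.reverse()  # [-9, -7, 9, 75]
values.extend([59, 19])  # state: [-9, -7, 9, 75, 59, 19]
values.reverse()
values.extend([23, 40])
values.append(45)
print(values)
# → [19, 59, 75, 9, -7, -9, 23, 40, 45]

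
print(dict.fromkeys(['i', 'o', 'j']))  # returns {'i': None, 'o': None, 'j': None}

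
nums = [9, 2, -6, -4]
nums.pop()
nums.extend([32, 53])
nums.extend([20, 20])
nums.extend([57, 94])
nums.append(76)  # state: [9, 2, -6, 32, 53, 20, 20, 57, 94, 76]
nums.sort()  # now [-6, 2, 9, 20, 20, 32, 53, 57, 76, 94]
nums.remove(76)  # [-6, 2, 9, 20, 20, 32, 53, 57, 94]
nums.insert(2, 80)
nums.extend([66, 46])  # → [-6, 2, 80, 9, 20, 20, 32, 53, 57, 94, 66, 46]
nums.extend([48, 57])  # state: [-6, 2, 80, 9, 20, 20, 32, 53, 57, 94, 66, 46, 48, 57]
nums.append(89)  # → [-6, 2, 80, 9, 20, 20, 32, 53, 57, 94, 66, 46, 48, 57, 89]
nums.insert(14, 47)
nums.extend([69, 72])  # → [-6, 2, 80, 9, 20, 20, 32, 53, 57, 94, 66, 46, 48, 57, 47, 89, 69, 72]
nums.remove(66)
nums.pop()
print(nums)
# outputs [-6, 2, 80, 9, 20, 20, 32, 53, 57, 94, 46, 48, 57, 47, 89, 69]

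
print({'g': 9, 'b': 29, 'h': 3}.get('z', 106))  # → 106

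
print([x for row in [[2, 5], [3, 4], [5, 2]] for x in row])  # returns [2, 5, 3, 4, 5, 2]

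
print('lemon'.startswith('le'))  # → True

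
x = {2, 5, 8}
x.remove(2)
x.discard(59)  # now {5, 8}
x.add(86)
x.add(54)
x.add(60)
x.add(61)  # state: {5, 8, 54, 60, 61, 86}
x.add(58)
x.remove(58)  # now {5, 8, 54, 60, 61, 86}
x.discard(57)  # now {5, 8, 54, 60, 61, 86}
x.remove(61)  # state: {5, 8, 54, 60, 86}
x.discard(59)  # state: {5, 8, 54, 60, 86}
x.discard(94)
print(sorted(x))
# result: [5, 8, 54, 60, 86]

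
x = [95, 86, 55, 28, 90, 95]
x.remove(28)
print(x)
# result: [95, 86, 55, 90, 95]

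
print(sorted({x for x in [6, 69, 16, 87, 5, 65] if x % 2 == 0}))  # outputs [6, 16]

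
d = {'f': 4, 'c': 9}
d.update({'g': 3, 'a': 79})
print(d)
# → {'f': 4, 'c': 9, 'g': 3, 'a': 79}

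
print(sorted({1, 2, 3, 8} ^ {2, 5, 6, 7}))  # [1, 3, 5, 6, 7, 8]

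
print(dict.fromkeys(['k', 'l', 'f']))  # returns {'k': None, 'l': None, 'f': None}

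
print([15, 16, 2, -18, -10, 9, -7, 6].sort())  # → None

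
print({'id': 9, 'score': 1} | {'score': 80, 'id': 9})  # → {'id': 9, 'score': 80}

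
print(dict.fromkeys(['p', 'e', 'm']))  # {'p': None, 'e': None, 'm': None}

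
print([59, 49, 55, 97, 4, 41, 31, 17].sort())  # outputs None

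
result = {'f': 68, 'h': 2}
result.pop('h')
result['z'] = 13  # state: {'f': 68, 'z': 13}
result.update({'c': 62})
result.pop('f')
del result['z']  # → {'c': 62}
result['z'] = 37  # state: {'c': 62, 'z': 37}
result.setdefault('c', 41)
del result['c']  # {'z': 37}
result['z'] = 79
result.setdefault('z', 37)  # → 79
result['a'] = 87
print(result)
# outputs {'z': 79, 'a': 87}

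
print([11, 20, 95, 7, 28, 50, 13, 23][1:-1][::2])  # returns [20, 7, 50]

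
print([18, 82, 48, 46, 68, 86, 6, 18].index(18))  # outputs 0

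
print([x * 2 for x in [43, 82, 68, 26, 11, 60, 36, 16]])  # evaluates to [86, 164, 136, 52, 22, 120, 72, 32]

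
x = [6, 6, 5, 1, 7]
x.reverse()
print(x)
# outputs [7, 1, 5, 6, 6]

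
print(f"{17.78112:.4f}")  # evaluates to 17.7811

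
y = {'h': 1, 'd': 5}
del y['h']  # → {'d': 5}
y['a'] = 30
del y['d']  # {'a': 30}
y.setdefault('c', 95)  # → 95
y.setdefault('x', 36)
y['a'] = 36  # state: {'a': 36, 'c': 95, 'x': 36}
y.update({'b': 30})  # {'a': 36, 'c': 95, 'x': 36, 'b': 30}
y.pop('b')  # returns 30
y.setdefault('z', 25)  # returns 25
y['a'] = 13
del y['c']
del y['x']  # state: {'a': 13, 'z': 25}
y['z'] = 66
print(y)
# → {'a': 13, 'z': 66}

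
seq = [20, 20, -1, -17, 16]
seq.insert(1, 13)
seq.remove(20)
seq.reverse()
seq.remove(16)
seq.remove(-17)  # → [-1, 20, 13]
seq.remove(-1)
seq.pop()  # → 13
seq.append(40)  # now [20, 40]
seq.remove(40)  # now [20]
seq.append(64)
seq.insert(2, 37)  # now [20, 64, 37]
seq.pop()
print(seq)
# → [20, 64]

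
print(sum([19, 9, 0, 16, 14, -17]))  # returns 41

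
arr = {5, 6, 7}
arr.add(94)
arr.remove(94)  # {5, 6, 7}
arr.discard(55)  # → {5, 6, 7}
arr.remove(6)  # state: {5, 7}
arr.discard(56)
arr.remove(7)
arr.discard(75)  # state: {5}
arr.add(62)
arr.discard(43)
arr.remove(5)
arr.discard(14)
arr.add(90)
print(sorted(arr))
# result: [62, 90]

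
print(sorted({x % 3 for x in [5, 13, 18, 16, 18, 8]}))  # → [0, 1, 2]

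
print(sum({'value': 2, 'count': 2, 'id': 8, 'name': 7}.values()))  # 19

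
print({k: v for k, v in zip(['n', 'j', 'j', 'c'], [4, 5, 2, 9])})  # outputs {'n': 4, 'j': 2, 'c': 9}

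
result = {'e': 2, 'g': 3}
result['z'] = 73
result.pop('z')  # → 73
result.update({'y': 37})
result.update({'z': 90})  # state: {'e': 2, 'g': 3, 'y': 37, 'z': 90}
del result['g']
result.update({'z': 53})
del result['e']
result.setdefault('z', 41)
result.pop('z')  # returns 53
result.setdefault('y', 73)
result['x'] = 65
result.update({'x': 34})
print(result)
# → {'y': 37, 'x': 34}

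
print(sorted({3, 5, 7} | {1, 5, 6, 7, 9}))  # [1, 3, 5, 6, 7, 9]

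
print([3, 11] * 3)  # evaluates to [3, 11, 3, 11, 3, 11]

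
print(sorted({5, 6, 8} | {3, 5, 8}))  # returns [3, 5, 6, 8]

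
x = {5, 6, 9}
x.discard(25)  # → {5, 6, 9}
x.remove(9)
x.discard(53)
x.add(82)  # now {5, 6, 82}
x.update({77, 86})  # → {5, 6, 77, 82, 86}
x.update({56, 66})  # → {5, 6, 56, 66, 77, 82, 86}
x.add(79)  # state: {5, 6, 56, 66, 77, 79, 82, 86}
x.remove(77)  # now {5, 6, 56, 66, 79, 82, 86}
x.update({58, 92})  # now {5, 6, 56, 58, 66, 79, 82, 86, 92}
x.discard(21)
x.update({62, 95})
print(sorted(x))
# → [5, 6, 56, 58, 62, 66, 79, 82, 86, 92, 95]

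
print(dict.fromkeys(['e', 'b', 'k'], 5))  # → {'e': 5, 'b': 5, 'k': 5}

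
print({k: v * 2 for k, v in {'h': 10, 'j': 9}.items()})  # {'h': 20, 'j': 18}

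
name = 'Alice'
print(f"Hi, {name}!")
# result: Hi, Alice!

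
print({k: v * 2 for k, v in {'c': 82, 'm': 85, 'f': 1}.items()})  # {'c': 164, 'm': 170, 'f': 2}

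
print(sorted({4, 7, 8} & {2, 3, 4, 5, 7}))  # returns [4, 7]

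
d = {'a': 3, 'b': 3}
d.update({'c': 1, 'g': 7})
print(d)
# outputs {'a': 3, 'b': 3, 'c': 1, 'g': 7}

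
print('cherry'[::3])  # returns cr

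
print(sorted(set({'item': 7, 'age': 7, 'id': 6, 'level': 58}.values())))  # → [6, 7, 58]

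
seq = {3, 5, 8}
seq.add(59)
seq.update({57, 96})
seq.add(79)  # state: {3, 5, 8, 57, 59, 79, 96}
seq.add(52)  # {3, 5, 8, 52, 57, 59, 79, 96}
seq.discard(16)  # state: {3, 5, 8, 52, 57, 59, 79, 96}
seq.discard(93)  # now {3, 5, 8, 52, 57, 59, 79, 96}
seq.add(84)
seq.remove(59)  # {3, 5, 8, 52, 57, 79, 84, 96}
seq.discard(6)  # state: {3, 5, 8, 52, 57, 79, 84, 96}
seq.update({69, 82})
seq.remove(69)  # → {3, 5, 8, 52, 57, 79, 82, 84, 96}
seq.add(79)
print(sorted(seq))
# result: [3, 5, 8, 52, 57, 79, 82, 84, 96]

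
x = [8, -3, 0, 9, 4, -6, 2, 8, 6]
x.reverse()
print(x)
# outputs [6, 8, 2, -6, 4, 9, 0, -3, 8]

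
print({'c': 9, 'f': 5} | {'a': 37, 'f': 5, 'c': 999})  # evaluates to {'c': 999, 'f': 5, 'a': 37}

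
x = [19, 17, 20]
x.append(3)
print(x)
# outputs [19, 17, 20, 3]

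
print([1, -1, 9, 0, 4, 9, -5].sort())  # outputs None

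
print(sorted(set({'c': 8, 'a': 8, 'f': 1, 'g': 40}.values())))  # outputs [1, 8, 40]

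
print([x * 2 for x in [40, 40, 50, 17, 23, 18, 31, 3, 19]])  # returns [80, 80, 100, 34, 46, 36, 62, 6, 38]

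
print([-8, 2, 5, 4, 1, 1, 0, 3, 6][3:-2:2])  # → [4, 1]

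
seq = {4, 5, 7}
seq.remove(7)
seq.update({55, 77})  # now {4, 5, 55, 77}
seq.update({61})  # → {4, 5, 55, 61, 77}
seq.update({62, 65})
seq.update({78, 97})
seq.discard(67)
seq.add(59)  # {4, 5, 55, 59, 61, 62, 65, 77, 78, 97}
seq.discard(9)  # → {4, 5, 55, 59, 61, 62, 65, 77, 78, 97}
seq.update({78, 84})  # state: {4, 5, 55, 59, 61, 62, 65, 77, 78, 84, 97}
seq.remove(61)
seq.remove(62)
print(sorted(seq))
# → [4, 5, 55, 59, 65, 77, 78, 84, 97]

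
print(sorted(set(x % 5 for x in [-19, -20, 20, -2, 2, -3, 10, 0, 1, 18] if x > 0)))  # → [0, 1, 2, 3]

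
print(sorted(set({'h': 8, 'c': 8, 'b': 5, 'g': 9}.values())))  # [5, 8, 9]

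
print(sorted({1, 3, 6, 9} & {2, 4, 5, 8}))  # []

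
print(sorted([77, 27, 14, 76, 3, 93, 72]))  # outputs [3, 14, 27, 72, 76, 77, 93]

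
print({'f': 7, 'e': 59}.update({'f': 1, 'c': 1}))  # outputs None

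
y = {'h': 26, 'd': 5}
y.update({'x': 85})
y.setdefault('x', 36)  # 85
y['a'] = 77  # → {'h': 26, 'd': 5, 'x': 85, 'a': 77}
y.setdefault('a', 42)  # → 77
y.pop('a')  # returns 77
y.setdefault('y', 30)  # 30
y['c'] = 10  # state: {'h': 26, 'd': 5, 'x': 85, 'y': 30, 'c': 10}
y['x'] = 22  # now {'h': 26, 'd': 5, 'x': 22, 'y': 30, 'c': 10}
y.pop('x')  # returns 22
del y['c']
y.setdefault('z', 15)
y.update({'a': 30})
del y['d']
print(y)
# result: {'h': 26, 'y': 30, 'z': 15, 'a': 30}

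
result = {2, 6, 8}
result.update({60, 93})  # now {2, 6, 8, 60, 93}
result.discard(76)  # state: {2, 6, 8, 60, 93}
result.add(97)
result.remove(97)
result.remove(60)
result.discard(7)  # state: {2, 6, 8, 93}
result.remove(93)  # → {2, 6, 8}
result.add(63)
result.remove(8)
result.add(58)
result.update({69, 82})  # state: {2, 6, 58, 63, 69, 82}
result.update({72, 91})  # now {2, 6, 58, 63, 69, 72, 82, 91}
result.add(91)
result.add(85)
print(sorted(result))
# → [2, 6, 58, 63, 69, 72, 82, 85, 91]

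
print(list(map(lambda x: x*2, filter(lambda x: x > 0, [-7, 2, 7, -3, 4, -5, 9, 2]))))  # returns [4, 14, 8, 18, 4]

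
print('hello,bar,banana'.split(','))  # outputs ['hello', 'bar', 'banana']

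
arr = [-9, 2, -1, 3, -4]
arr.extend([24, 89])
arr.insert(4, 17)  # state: [-9, 2, -1, 3, 17, -4, 24, 89]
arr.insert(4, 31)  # [-9, 2, -1, 3, 31, 17, -4, 24, 89]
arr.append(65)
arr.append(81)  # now [-9, 2, -1, 3, 31, 17, -4, 24, 89, 65, 81]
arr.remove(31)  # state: [-9, 2, -1, 3, 17, -4, 24, 89, 65, 81]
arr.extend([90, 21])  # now [-9, 2, -1, 3, 17, -4, 24, 89, 65, 81, 90, 21]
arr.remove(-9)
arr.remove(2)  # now [-1, 3, 17, -4, 24, 89, 65, 81, 90, 21]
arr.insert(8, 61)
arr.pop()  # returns 21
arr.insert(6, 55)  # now [-1, 3, 17, -4, 24, 89, 55, 65, 81, 61, 90]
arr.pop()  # 90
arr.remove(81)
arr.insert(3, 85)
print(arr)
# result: [-1, 3, 17, 85, -4, 24, 89, 55, 65, 61]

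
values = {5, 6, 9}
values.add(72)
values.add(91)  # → {5, 6, 9, 72, 91}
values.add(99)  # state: {5, 6, 9, 72, 91, 99}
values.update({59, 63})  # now {5, 6, 9, 59, 63, 72, 91, 99}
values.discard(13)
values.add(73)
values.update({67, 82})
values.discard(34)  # {5, 6, 9, 59, 63, 67, 72, 73, 82, 91, 99}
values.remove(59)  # {5, 6, 9, 63, 67, 72, 73, 82, 91, 99}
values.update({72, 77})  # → {5, 6, 9, 63, 67, 72, 73, 77, 82, 91, 99}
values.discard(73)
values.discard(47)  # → {5, 6, 9, 63, 67, 72, 77, 82, 91, 99}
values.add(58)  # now {5, 6, 9, 58, 63, 67, 72, 77, 82, 91, 99}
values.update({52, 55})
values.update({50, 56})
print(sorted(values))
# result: [5, 6, 9, 50, 52, 55, 56, 58, 63, 67, 72, 77, 82, 91, 99]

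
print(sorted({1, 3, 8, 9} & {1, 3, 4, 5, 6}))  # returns [1, 3]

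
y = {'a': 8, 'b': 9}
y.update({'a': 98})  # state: {'a': 98, 'b': 9}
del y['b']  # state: {'a': 98}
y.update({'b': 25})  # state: {'a': 98, 'b': 25}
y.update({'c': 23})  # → {'a': 98, 'b': 25, 'c': 23}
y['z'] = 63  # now {'a': 98, 'b': 25, 'c': 23, 'z': 63}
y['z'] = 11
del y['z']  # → {'a': 98, 'b': 25, 'c': 23}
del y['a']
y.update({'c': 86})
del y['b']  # {'c': 86}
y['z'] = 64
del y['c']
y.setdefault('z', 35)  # 64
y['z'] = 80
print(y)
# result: {'z': 80}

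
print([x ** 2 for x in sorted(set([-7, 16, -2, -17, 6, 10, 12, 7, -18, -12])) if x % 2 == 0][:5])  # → [324, 144, 4, 36, 100]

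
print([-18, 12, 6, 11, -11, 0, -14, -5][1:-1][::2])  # [12, 11, 0]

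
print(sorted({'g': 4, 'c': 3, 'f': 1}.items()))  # [('c', 3), ('f', 1), ('g', 4)]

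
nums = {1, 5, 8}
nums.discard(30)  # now {1, 5, 8}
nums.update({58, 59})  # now {1, 5, 8, 58, 59}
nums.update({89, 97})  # {1, 5, 8, 58, 59, 89, 97}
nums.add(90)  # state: {1, 5, 8, 58, 59, 89, 90, 97}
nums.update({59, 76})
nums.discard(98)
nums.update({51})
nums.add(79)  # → {1, 5, 8, 51, 58, 59, 76, 79, 89, 90, 97}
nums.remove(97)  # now {1, 5, 8, 51, 58, 59, 76, 79, 89, 90}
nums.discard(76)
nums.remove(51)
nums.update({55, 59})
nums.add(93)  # {1, 5, 8, 55, 58, 59, 79, 89, 90, 93}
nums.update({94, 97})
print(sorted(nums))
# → [1, 5, 8, 55, 58, 59, 79, 89, 90, 93, 94, 97]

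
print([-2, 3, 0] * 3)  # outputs [-2, 3, 0, -2, 3, 0, -2, 3, 0]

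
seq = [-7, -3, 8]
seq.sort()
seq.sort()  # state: [-7, -3, 8]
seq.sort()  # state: [-7, -3, 8]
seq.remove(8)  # [-7, -3]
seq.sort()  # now [-7, -3]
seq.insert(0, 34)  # [34, -7, -3]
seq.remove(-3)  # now [34, -7]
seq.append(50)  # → [34, -7, 50]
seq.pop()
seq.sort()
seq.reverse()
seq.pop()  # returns -7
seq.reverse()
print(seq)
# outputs [34]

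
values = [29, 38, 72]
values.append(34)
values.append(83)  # [29, 38, 72, 34, 83]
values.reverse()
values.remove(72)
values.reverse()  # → [29, 38, 34, 83]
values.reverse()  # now [83, 34, 38, 29]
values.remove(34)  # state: [83, 38, 29]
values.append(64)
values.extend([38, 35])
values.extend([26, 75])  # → [83, 38, 29, 64, 38, 35, 26, 75]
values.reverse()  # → [75, 26, 35, 38, 64, 29, 38, 83]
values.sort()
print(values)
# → [26, 29, 35, 38, 38, 64, 75, 83]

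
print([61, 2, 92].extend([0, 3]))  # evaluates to None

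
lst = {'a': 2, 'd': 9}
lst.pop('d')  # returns 9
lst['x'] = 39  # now {'a': 2, 'x': 39}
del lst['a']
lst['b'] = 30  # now {'x': 39, 'b': 30}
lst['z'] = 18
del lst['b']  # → {'x': 39, 'z': 18}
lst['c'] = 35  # {'x': 39, 'z': 18, 'c': 35}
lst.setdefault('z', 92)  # 18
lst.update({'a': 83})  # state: {'x': 39, 'z': 18, 'c': 35, 'a': 83}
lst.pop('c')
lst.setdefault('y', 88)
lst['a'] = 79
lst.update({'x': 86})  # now {'x': 86, 'z': 18, 'a': 79, 'y': 88}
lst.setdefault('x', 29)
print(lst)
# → {'x': 86, 'z': 18, 'a': 79, 'y': 88}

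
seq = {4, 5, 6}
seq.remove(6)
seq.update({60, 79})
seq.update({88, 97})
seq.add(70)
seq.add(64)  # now {4, 5, 60, 64, 70, 79, 88, 97}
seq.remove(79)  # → {4, 5, 60, 64, 70, 88, 97}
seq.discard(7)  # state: {4, 5, 60, 64, 70, 88, 97}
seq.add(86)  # {4, 5, 60, 64, 70, 86, 88, 97}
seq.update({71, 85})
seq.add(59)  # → {4, 5, 59, 60, 64, 70, 71, 85, 86, 88, 97}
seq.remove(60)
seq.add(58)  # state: {4, 5, 58, 59, 64, 70, 71, 85, 86, 88, 97}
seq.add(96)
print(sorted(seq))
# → [4, 5, 58, 59, 64, 70, 71, 85, 86, 88, 96, 97]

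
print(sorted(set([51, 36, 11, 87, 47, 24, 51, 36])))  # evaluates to [11, 24, 36, 47, 51, 87]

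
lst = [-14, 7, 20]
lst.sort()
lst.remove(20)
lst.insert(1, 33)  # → [-14, 33, 7]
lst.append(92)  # [-14, 33, 7, 92]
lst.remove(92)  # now [-14, 33, 7]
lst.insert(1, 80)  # [-14, 80, 33, 7]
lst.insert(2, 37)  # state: [-14, 80, 37, 33, 7]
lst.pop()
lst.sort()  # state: [-14, 33, 37, 80]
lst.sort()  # [-14, 33, 37, 80]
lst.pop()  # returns 80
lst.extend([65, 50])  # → [-14, 33, 37, 65, 50]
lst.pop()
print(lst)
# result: [-14, 33, 37, 65]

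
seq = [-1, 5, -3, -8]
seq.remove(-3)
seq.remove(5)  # [-1, -8]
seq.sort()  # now [-8, -1]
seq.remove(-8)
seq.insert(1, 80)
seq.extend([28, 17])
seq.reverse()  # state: [17, 28, 80, -1]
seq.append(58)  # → [17, 28, 80, -1, 58]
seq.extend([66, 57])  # [17, 28, 80, -1, 58, 66, 57]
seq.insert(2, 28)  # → [17, 28, 28, 80, -1, 58, 66, 57]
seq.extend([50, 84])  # [17, 28, 28, 80, -1, 58, 66, 57, 50, 84]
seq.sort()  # [-1, 17, 28, 28, 50, 57, 58, 66, 80, 84]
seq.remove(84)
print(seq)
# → [-1, 17, 28, 28, 50, 57, 58, 66, 80]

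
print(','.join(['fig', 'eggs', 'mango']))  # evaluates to fig,eggs,mango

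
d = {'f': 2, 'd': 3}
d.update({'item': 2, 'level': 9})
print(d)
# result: {'f': 2, 'd': 3, 'item': 2, 'level': 9}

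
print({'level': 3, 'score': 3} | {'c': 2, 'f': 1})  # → {'level': 3, 'score': 3, 'c': 2, 'f': 1}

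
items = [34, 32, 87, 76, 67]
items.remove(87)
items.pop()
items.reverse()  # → [76, 32, 34]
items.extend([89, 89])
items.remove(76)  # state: [32, 34, 89, 89]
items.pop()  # 89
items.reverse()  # [89, 34, 32]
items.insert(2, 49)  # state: [89, 34, 49, 32]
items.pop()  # 32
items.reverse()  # [49, 34, 89]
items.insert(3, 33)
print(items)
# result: [49, 34, 89, 33]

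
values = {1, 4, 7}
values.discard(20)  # {1, 4, 7}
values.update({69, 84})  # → {1, 4, 7, 69, 84}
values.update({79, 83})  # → {1, 4, 7, 69, 79, 83, 84}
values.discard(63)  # {1, 4, 7, 69, 79, 83, 84}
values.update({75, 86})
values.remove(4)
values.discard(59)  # {1, 7, 69, 75, 79, 83, 84, 86}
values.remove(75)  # {1, 7, 69, 79, 83, 84, 86}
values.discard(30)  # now {1, 7, 69, 79, 83, 84, 86}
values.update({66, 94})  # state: {1, 7, 66, 69, 79, 83, 84, 86, 94}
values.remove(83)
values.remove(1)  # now {7, 66, 69, 79, 84, 86, 94}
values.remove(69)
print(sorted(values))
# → [7, 66, 79, 84, 86, 94]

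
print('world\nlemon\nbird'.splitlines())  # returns ['world', 'lemon', 'bird']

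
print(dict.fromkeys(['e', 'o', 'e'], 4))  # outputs {'e': 4, 'o': 4}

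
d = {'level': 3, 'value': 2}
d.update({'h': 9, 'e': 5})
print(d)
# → {'level': 3, 'value': 2, 'h': 9, 'e': 5}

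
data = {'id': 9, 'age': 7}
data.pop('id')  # 9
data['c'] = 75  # {'age': 7, 'c': 75}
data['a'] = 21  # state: {'age': 7, 'c': 75, 'a': 21}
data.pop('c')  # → 75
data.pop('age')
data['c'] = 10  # {'a': 21, 'c': 10}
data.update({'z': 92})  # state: {'a': 21, 'c': 10, 'z': 92}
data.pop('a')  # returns 21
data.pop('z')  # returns 92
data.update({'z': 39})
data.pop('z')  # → 39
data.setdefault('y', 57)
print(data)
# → {'c': 10, 'y': 57}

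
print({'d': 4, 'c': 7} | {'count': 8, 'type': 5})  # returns {'d': 4, 'c': 7, 'count': 8, 'type': 5}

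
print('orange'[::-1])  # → egnaro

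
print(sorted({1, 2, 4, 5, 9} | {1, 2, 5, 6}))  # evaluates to [1, 2, 4, 5, 6, 9]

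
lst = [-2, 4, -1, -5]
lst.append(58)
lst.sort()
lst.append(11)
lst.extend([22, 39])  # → [-5, -2, -1, 4, 58, 11, 22, 39]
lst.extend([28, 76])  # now [-5, -2, -1, 4, 58, 11, 22, 39, 28, 76]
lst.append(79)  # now [-5, -2, -1, 4, 58, 11, 22, 39, 28, 76, 79]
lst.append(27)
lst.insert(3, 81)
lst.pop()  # 27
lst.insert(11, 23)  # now [-5, -2, -1, 81, 4, 58, 11, 22, 39, 28, 76, 23, 79]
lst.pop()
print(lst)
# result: [-5, -2, -1, 81, 4, 58, 11, 22, 39, 28, 76, 23]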